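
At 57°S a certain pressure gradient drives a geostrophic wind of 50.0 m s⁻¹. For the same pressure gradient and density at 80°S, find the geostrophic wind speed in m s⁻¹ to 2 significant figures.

43 m s⁻¹

With the same pressure gradient and density, V_g ∝ 1/f ∝ 1/sin φ.
V₂ = V₁ · sin φ₁ / sin φ₂ = 50.0 × sin 57° / sin 80°
V₂ = 50.0 × 0.8387/0.9848 = 43 m s⁻¹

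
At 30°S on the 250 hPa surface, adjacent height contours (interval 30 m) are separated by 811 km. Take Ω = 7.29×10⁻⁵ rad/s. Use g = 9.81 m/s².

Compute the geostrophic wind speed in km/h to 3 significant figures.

Coriolis parameter at 30°S:
f = 2Ω sin φ = 2 × 7.29×10⁻⁵ × sin 30° = 7.29×10⁻⁵ s⁻¹
Height gradient: |∂Z/∂n| = 30 m / 811000 m = 3.70×10⁻⁵
On a pressure surface, geostrophic balance gives V_g = (g/f)|∂Z/∂n|:
V_g = 9.81 × 3.70×10⁻⁵ / 7.29×10⁻⁵ = 4.98 m/s
Converting: 4.98 m/s × 3.6 = 17.9 km/h

17.9 km/h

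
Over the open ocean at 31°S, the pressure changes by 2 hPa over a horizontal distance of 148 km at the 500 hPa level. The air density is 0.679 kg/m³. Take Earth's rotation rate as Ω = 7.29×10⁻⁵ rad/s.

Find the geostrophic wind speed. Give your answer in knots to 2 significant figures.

52 knots

Coriolis parameter at 31°S:
f = 2Ω sin φ = 2 × 7.29×10⁻⁵ × sin 31° = 7.51×10⁻⁵ s⁻¹
Pressure gradient: |∂P/∂n| = 200 Pa / 148000 m = 1.35×10⁻³ Pa/m
Geostrophic balance (pressure-gradient force = Coriolis force):
V_g = (1/(fρ)) |∂P/∂n| = 1.35×10⁻³ / (7.51×10⁻⁵ × 0.679) = 26.5 m/s
Converting: 26.5 m/s × 1.944 = 52 knots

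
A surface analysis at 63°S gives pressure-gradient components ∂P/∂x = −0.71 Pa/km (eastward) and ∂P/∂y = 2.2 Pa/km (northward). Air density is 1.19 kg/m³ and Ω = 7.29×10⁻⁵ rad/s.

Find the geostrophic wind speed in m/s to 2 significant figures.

Coriolis parameter at 63°S:
f = 2Ω sin φ = 2 × 7.29×10⁻⁵ × sin 63° = 1.30×10⁻⁴ s⁻¹
In the Southern Hemisphere f is negative: f = −1.30×10⁻⁴ s⁻¹.
Component geostrophic relations (x east, y north):
u_g = −(1/(fρ)) ∂P/∂y,  v_g = (1/(fρ)) ∂P/∂x
u_g = −(2.2×10⁻³)/(−1.30×10⁻⁴ × 1.19) = 14.2 m/s;  v_g = (−0.71×10⁻³)/(−1.30×10⁻⁴ × 1.19) = 4.59 m/s
|V_g| = √(u_g² + v_g²) = 15.0 m/s

15 m/s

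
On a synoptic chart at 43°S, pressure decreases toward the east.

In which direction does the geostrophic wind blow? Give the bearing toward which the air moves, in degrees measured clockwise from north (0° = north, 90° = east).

The pressure-gradient force points toward the east (bearing 090°).
Geostrophic balance: in the Southern Hemisphere the Coriolis force deflects motion to the left, so the geostrophic wind blows 90° to the left of the pressure-gradient force (low pressure on the right).
Rotating 090° by 90° counterclockwise gives 000° — the wind blows toward the north.

000°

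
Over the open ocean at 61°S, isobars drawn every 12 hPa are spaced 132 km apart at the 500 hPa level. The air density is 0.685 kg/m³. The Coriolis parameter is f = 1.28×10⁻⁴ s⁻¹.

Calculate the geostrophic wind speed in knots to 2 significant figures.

Pressure gradient: |∂P/∂n| = 1200 Pa / 132000 m = 9.09×10⁻³ Pa/m
Geostrophic balance (pressure-gradient force = Coriolis force):
V_g = (1/(fρ)) |∂P/∂n| = 9.09×10⁻³ / (1.28×10⁻⁴ × 0.685) = 104 m/s
Converting: 104 m/s × 1.944 = 200 knots

200 knots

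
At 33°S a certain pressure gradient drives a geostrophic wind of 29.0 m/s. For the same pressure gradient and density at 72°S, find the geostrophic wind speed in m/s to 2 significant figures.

With the same pressure gradient and density, V_g ∝ 1/f ∝ 1/sin φ.
V₂ = V₁ · sin φ₁ / sin φ₂ = 29.0 × sin 33° / sin 72°
V₂ = 29.0 × 0.5446/0.9511 = 17 m/s

17 m/s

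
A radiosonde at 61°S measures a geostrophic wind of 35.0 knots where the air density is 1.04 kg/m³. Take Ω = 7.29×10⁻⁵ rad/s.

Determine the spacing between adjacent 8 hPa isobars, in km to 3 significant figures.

Coriolis parameter at 61°S:
f = 2Ω sin φ = 2 × 7.29×10⁻⁵ × sin 61° = 1.28×10⁻⁴ s⁻¹
Wind speed in SI: 35.0 knots = 18.0 m/s
Geostrophic balance rearranged: |∂P/∂n| = f ρ V_g
|∂P/∂n| = 1.28×10⁻⁴ × 1.04 × 18.0 = 2.39×10⁻³ Pa/m
Isobar spacing: Δn = ΔP/|∂P/∂n| = 800 Pa / 2.39×10⁻³ Pa/m = 335022 m ≈ 335 km

335 km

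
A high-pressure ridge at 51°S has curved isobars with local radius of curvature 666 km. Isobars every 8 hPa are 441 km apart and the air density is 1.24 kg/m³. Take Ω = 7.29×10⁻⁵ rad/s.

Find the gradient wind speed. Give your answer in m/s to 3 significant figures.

16.5 m/s

Coriolis parameter at 51°S:
f = 2Ω sin φ = 2 × 7.29×10⁻⁵ × sin 51° = 1.13×10⁻⁴ s⁻¹
Pressure gradient: |∂P/∂n| = 800 Pa / 441000 m = 1.81×10⁻³ Pa/m
Geostrophic speed: V_g = |∂P/∂n|/(fρ) = 1.81×10⁻³/(1.13×10⁻⁴ × 1.24) = 12.9 m/s
Around a high, pressure-gradient force acts outward with centrifugal, so Coriolis balances both:
fV = (1/ρ)|∂P/∂n| + V²/R  →  V² − fR·V + fR·V_g = 0
With fR = 1.13×10⁻⁴ × 666×10³ m = 75.5 m/s:
V = [fR − √((fR)² − 4 fR V_g)]/2 = [75.5 − √(75.5² − 4×75.5×12.9)]/2 = 16.5 m/s
Supergeostrophic (V > V_g = 12.9 m/s), as expected around a high.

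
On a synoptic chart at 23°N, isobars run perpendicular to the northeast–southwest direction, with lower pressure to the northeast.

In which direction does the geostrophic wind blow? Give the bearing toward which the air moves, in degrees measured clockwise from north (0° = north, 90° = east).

The pressure-gradient force points toward the northeast (bearing 045°).
Geostrophic balance: in the Northern Hemisphere the Coriolis force deflects motion to the right, so the geostrophic wind blows 90° to the right of the pressure-gradient force (low pressure on the left).
Rotating 045° by 90° clockwise gives 135° — the wind blows toward the southeast.

135°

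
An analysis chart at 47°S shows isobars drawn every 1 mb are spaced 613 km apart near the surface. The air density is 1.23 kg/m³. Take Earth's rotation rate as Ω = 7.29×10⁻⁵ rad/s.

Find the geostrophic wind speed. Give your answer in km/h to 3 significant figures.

Coriolis parameter at 47°S:
f = 2Ω sin φ = 2 × 7.29×10⁻⁵ × sin 47° = 1.07×10⁻⁴ s⁻¹
Pressure gradient: |∂P/∂n| = 100 Pa / 613000 m = 1.63×10⁻⁴ Pa/m
Geostrophic balance (pressure-gradient force = Coriolis force):
V_g = (1/(fρ)) |∂P/∂n| = 1.63×10⁻⁴ / (1.07×10⁻⁴ × 1.23) = 1.24 m/s
Converting: 1.24 m/s × 3.6 = 4.48 km/h

4.48 km/h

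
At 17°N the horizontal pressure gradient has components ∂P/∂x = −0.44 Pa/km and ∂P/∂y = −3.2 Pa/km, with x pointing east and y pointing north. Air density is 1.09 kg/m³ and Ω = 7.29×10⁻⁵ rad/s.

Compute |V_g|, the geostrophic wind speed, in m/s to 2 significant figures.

Coriolis parameter at 17°N:
f = 2Ω sin φ = 2 × 7.29×10⁻⁵ × sin 17° = 4.26×10⁻⁵ s⁻¹
Component geostrophic relations (x east, y north):
u_g = −(1/(fρ)) ∂P/∂y,  v_g = (1/(fρ)) ∂P/∂x
u_g = −(−3.2×10⁻³)/(4.26×10⁻⁵ × 1.09) = 68.9 m/s;  v_g = (−0.44×10⁻³)/(4.26×10⁻⁵ × 1.09) = −9.47 m/s
|V_g| = √(u_g² + v_g²) = 69.5 m/s

70 m/s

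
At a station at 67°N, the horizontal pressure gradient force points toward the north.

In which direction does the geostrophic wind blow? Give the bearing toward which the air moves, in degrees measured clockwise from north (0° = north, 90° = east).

The pressure-gradient force points toward the north (bearing 000°).
Geostrophic balance: in the Northern Hemisphere the Coriolis force deflects motion to the right, so the geostrophic wind blows 90° to the right of the pressure-gradient force (low pressure on the left).
Rotating 000° by 90° clockwise gives 090° — the wind blows toward the east.

090°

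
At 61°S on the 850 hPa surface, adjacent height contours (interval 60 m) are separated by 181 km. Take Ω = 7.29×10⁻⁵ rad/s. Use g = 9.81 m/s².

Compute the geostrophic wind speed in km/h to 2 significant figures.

Coriolis parameter at 61°S:
f = 2Ω sin φ = 2 × 7.29×10⁻⁵ × sin 61° = 1.28×10⁻⁴ s⁻¹
Height gradient: |∂Z/∂n| = 60 m / 181000 m = 3.31×10⁻⁴
On a pressure surface, geostrophic balance gives V_g = (g/f)|∂Z/∂n|:
V_g = 9.81 × 3.31×10⁻⁴ / 1.28×10⁻⁴ = 25.5 m/s
Converting: 25.5 m/s × 3.6 = 92 km/h

92 km/h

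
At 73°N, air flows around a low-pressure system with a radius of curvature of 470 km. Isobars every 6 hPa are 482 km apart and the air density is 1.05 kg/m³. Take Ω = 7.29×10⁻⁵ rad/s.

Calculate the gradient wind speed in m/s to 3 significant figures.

Coriolis parameter at 73°N:
f = 2Ω sin φ = 2 × 7.29×10⁻⁵ × sin 73° = 1.39×10⁻⁴ s⁻¹
Pressure gradient: |∂P/∂n| = 600 Pa / 482000 m = 1.24×10⁻³ Pa/m
Geostrophic speed: V_g = |∂P/∂n|/(fρ) = 1.24×10⁻³/(1.39×10⁻⁴ × 1.05) = 8.50 m/s
Around a low, centrifugal force acts outward with Coriolis, so pressure-gradient force balances both:
(1/ρ)|∂P/∂n| = fV + V²/R  →  V² + fR·V − fR·V_g = 0
With fR = 1.39×10⁻⁴ × 470×10³ m = 65.5 m/s:
V = [−fR + √((fR)² + 4 fR V_g)]/2 = [−65.5 + √(65.5² + 4×65.5×8.5)]/2 = 7.62 m/s
Subgeostrophic (V < V_g = 8.5 m/s), as expected around a low.

7.62 m/s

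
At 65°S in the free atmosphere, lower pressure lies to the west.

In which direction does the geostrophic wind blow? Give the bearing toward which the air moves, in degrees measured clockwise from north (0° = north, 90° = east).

The pressure-gradient force points toward the west (bearing 270°).
Geostrophic balance: in the Southern Hemisphere the Coriolis force deflects motion to the left, so the geostrophic wind blows 90° to the left of the pressure-gradient force (low pressure on the right).
Rotating 270° by 90° counterclockwise gives 180° — the wind blows toward the south.

180°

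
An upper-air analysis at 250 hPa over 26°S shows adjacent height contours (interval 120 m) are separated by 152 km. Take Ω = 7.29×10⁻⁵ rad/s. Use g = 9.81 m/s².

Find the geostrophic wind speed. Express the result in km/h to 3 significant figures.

Coriolis parameter at 26°S:
f = 2Ω sin φ = 2 × 7.29×10⁻⁵ × sin 26° = 6.39×10⁻⁵ s⁻¹
Height gradient: |∂Z/∂n| = 120 m / 152000 m = 7.89×10⁻⁴
On a pressure surface, geostrophic balance gives V_g = (g/f)|∂Z/∂n|:
V_g = 9.81 × 7.89×10⁻⁴ / 6.39×10⁻⁵ = 121 m/s
Converting: 121 m/s × 3.6 = 436 km/h

436 km/h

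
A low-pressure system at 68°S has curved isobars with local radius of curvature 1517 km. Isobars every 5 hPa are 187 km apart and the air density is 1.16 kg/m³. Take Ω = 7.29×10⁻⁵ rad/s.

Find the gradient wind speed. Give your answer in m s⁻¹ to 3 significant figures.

15.8 m s⁻¹

Coriolis parameter at 68°S:
f = 2Ω sin φ = 2 × 7.29×10⁻⁵ × sin 68° = 1.35×10⁻⁴ s⁻¹
Pressure gradient: |∂P/∂n| = 500 Pa / 187000 m = 2.67×10⁻³ Pa/m
Geostrophic speed: V_g = |∂P/∂n|/(fρ) = 2.67×10⁻³/(1.35×10⁻⁴ × 1.16) = 17.1 m/s
Around a low, centrifugal force acts outward with Coriolis, so pressure-gradient force balances both:
(1/ρ)|∂P/∂n| = fV + V²/R  →  V² + fR·V − fR·V_g = 0
With fR = 1.35×10⁻⁴ × 1517×10³ m = 205 m/s:
V = [−fR + √((fR)² + 4 fR V_g)]/2 = [−205 + √(205² + 4×205×17.1)]/2 = 15.8 m/s
Subgeostrophic (V < V_g = 17.1 m/s), as expected around a low.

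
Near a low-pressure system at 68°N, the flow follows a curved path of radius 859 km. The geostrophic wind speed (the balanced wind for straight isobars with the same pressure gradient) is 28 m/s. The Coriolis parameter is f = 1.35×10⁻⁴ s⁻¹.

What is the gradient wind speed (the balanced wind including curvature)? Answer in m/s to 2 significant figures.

Around a low, centrifugal force acts outward with Coriolis, so pressure-gradient force balances both:
(1/ρ)|∂P/∂n| = fV + V²/R  →  V² + fR·V − fR·V_g = 0
With fR = 1.35×10⁻⁴ × 859×10³ m = 116 m/s:
V = [−fR + √((fR)² + 4 fR V_g)]/2 = [−116 + √(116² + 4×116×28)]/2 = 23.3 m/s
Subgeostrophic (V < V_g = 28 m/s), as expected around a low.

23 m/s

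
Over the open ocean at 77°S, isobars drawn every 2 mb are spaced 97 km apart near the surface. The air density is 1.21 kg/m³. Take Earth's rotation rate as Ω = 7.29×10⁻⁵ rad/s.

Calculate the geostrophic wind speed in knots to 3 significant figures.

Coriolis parameter at 77°S:
f = 2Ω sin φ = 2 × 7.29×10⁻⁵ × sin 77° = 1.42×10⁻⁴ s⁻¹
Pressure gradient: |∂P/∂n| = 200 Pa / 97000 m = 2.06×10⁻³ Pa/m
Geostrophic balance (pressure-gradient force = Coriolis force):
V_g = (1/(fρ)) |∂P/∂n| = 2.06×10⁻³ / (1.42×10⁻⁴ × 1.21) = 12.0 m/s
Converting: 12.0 m/s × 1.944 = 23.3 knots

23.3 knots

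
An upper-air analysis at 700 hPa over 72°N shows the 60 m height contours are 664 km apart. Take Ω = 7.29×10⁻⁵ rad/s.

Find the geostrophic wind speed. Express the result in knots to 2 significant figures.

12 knots

Coriolis parameter at 72°N:
f = 2Ω sin φ = 2 × 7.29×10⁻⁵ × sin 72° = 1.39×10⁻⁴ s⁻¹
Height gradient: |∂Z/∂n| = 60 m / 664000 m = 9.04×10⁻⁵
On a pressure surface, geostrophic balance gives V_g = (g/f)|∂Z/∂n|:
V_g = 9.81 × 9.04×10⁻⁵ / 1.39×10⁻⁴ = 6.39 m/s
Converting: 6.39 m/s × 1.944 = 12 knots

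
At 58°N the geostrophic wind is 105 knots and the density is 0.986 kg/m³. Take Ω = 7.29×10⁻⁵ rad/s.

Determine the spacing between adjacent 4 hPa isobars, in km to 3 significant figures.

60.7 km

Coriolis parameter at 58°N:
f = 2Ω sin φ = 2 × 7.29×10⁻⁵ × sin 58° = 1.24×10⁻⁴ s⁻¹
Wind speed in SI: 105 knots = 54.0 m/s
Geostrophic balance rearranged: |∂P/∂n| = f ρ V_g
|∂P/∂n| = 1.24×10⁻⁴ × 0.986 × 54.0 = 6.59×10⁻³ Pa/m
Isobar spacing: Δn = ΔP/|∂P/∂n| = 400 Pa / 6.59×10⁻³ Pa/m = 60740 m ≈ 60.7 km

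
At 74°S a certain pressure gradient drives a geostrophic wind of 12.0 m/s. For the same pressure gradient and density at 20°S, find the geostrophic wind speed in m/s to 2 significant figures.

With the same pressure gradient and density, V_g ∝ 1/f ∝ 1/sin φ.
V₂ = V₁ · sin φ₁ / sin φ₂ = 12.0 × sin 74° / sin 20°
V₂ = 12.0 × 0.9613/0.3420 = 34 m/s

34 m/s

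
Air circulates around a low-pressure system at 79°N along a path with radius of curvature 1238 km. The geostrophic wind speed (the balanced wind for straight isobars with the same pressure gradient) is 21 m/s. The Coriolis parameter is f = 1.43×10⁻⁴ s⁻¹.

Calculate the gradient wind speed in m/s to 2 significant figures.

Around a low, centrifugal force acts outward with Coriolis, so pressure-gradient force balances both:
(1/ρ)|∂P/∂n| = fV + V²/R  →  V² + fR·V − fR·V_g = 0
With fR = 1.43×10⁻⁴ × 1238×10³ m = 177 m/s:
V = [−fR + √((fR)² + 4 fR V_g)]/2 = [−177 + √(177² + 4×177×21)]/2 = 19 m/s
Subgeostrophic (V < V_g = 21 m/s), as expected around a low.

19 m/s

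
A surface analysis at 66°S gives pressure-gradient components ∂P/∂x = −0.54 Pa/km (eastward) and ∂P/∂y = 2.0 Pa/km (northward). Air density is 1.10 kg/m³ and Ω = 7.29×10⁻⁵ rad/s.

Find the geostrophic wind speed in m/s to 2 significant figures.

14 m/s

Coriolis parameter at 66°S:
f = 2Ω sin φ = 2 × 7.29×10⁻⁵ × sin 66° = 1.33×10⁻⁴ s⁻¹
In the Southern Hemisphere f is negative: f = −1.33×10⁻⁴ s⁻¹.
Component geostrophic relations (x east, y north):
u_g = −(1/(fρ)) ∂P/∂y,  v_g = (1/(fρ)) ∂P/∂x
u_g = −(2.0×10⁻³)/(−1.33×10⁻⁴ × 1.10) = 13.7 m/s;  v_g = (−0.54×10⁻³)/(−1.33×10⁻⁴ × 1.10) = 3.69 m/s
|V_g| = √(u_g² + v_g²) = 14.1 m/s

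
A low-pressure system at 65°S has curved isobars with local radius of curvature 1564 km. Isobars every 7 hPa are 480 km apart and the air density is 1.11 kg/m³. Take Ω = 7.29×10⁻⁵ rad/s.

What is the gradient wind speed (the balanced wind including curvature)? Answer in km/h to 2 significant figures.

Coriolis parameter at 65°S:
f = 2Ω sin φ = 2 × 7.29×10⁻⁵ × sin 65° = 1.32×10⁻⁴ s⁻¹
Pressure gradient: |∂P/∂n| = 700 Pa / 480000 m = 1.46×10⁻³ Pa/m
Geostrophic speed: V_g = |∂P/∂n|/(fρ) = 1.46×10⁻³/(1.32×10⁻⁴ × 1.11) = 9.94 m/s
Around a low, centrifugal force acts outward with Coriolis, so pressure-gradient force balances both:
(1/ρ)|∂P/∂n| = fV + V²/R  →  V² + fR·V − fR·V_g = 0
With fR = 1.32×10⁻⁴ × 1564×10³ m = 207 m/s:
V = [−fR + √((fR)² + 4 fR V_g)]/2 = [−207 + √(207² + 4×207×9.94)]/2 = 9.51 m/s
Subgeostrophic (V < V_g = 9.94 m/s), as expected around a low.
Converting: 9.51 m/s × 3.6 = 34 km/h

34 km/h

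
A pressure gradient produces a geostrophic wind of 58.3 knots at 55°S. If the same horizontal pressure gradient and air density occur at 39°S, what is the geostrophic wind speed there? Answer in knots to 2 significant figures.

76 knots

With the same pressure gradient and density, V_g ∝ 1/f ∝ 1/sin φ.
V₂ = V₁ · sin φ₁ / sin φ₂ = 58.3 × sin 55° / sin 39°
V₂ = 58.3 × 0.8192/0.6293 = 76 knots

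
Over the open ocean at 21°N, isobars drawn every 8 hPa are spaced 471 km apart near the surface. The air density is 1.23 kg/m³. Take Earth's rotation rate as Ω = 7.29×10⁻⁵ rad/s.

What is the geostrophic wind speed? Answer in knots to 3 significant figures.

51.4 knots

Coriolis parameter at 21°N:
f = 2Ω sin φ = 2 × 7.29×10⁻⁵ × sin 21° = 5.23×10⁻⁵ s⁻¹
Pressure gradient: |∂P/∂n| = 800 Pa / 471000 m = 1.70×10⁻³ Pa/m
Geostrophic balance (pressure-gradient force = Coriolis force):
V_g = (1/(fρ)) |∂P/∂n| = 1.70×10⁻³ / (5.23×10⁻⁵ × 1.23) = 26.4 m/s
Converting: 26.4 m/s × 1.944 = 51.4 knots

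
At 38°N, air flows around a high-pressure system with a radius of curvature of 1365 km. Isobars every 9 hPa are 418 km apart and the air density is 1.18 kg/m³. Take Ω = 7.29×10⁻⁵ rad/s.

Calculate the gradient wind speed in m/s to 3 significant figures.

Coriolis parameter at 38°N:
f = 2Ω sin φ = 2 × 7.29×10⁻⁵ × sin 38° = 8.98×10⁻⁵ s⁻¹
Pressure gradient: |∂P/∂n| = 900 Pa / 418000 m = 2.15×10⁻³ Pa/m
Geostrophic speed: V_g = |∂P/∂n|/(fρ) = 2.15×10⁻³/(8.98×10⁻⁵ × 1.18) = 20.3 m/s
Around a high, pressure-gradient force acts outward with centrifugal, so Coriolis balances both:
fV = (1/ρ)|∂P/∂n| + V²/R  →  V² − fR·V + fR·V_g = 0
With fR = 8.98×10⁻⁵ × 1365×10³ m = 123 m/s:
V = [fR − √((fR)² − 4 fR V_g)]/2 = [123 − √(123² − 4×123×20.3)]/2 = 25.7 m/s
Supergeostrophic (V > V_g = 20.3 m/s), as expected around a high.

25.7 m/s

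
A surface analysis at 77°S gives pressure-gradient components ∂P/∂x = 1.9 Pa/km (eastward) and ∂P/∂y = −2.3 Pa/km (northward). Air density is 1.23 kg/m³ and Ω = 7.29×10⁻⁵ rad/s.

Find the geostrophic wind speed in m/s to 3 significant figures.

17.1 m/s

Coriolis parameter at 77°S:
f = 2Ω sin φ = 2 × 7.29×10⁻⁵ × sin 77° = 1.42×10⁻⁴ s⁻¹
In the Southern Hemisphere f is negative: f = −1.42×10⁻⁴ s⁻¹.
Component geostrophic relations (x east, y north):
u_g = −(1/(fρ)) ∂P/∂y,  v_g = (1/(fρ)) ∂P/∂x
u_g = −(−2.3×10⁻³)/(−1.42×10⁻⁴ × 1.23) = −13.2 m/s;  v_g = (1.9×10⁻³)/(−1.42×10⁻⁴ × 1.23) = −10.9 m/s
|V_g| = √(u_g² + v_g²) = 17.1 m/s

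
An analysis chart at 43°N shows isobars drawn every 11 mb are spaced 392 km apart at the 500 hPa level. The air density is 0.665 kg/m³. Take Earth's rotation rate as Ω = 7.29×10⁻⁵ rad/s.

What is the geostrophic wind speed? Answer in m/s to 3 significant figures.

Coriolis parameter at 43°N:
f = 2Ω sin φ = 2 × 7.29×10⁻⁵ × sin 43° = 9.94×10⁻⁵ s⁻¹
Pressure gradient: |∂P/∂n| = 1100 Pa / 392000 m = 2.81×10⁻³ Pa/m
Geostrophic balance (pressure-gradient force = Coriolis force):
V_g = (1/(fρ)) |∂P/∂n| = 2.81×10⁻³ / (9.94×10⁻⁵ × 0.665) = 42.4 m/s

42.4 m/s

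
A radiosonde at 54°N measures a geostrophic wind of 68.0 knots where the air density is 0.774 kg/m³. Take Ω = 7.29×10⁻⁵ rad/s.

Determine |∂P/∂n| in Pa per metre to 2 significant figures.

Coriolis parameter at 54°N:
f = 2Ω sin φ = 2 × 7.29×10⁻⁵ × sin 54° = 1.18×10⁻⁴ s⁻¹
Wind speed in SI: 68.0 knots = 35.0 m/s
Geostrophic balance rearranged: |∂P/∂n| = f ρ V_g
|∂P/∂n| = 1.18×10⁻⁴ × 0.774 × 35.0 = 3.19×10⁻³ Pa/m

3.2×10⁻³ Pa/m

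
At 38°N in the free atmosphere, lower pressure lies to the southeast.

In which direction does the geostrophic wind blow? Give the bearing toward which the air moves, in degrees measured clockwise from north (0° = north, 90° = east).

225°

The pressure-gradient force points toward the southeast (bearing 135°).
Geostrophic balance: in the Northern Hemisphere the Coriolis force deflects motion to the right, so the geostrophic wind blows 90° to the right of the pressure-gradient force (low pressure on the left).
Rotating 135° by 90° clockwise gives 225° — the wind blows toward the southwest.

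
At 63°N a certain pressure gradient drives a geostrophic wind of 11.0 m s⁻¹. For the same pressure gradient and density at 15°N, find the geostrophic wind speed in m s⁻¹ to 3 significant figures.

37.9 m s⁻¹

With the same pressure gradient and density, V_g ∝ 1/f ∝ 1/sin φ.
V₂ = V₁ · sin φ₁ / sin φ₂ = 11.0 × sin 63° / sin 15°
V₂ = 11.0 × 0.8910/0.2588 = 37.9 m s⁻¹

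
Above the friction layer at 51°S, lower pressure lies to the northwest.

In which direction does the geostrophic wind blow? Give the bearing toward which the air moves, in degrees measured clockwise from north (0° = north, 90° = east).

225°

The pressure-gradient force points toward the northwest (bearing 315°).
Geostrophic balance: in the Southern Hemisphere the Coriolis force deflects motion to the left, so the geostrophic wind blows 90° to the left of the pressure-gradient force (low pressure on the right).
Rotating 315° by 90° counterclockwise gives 225° — the wind blows toward the southwest.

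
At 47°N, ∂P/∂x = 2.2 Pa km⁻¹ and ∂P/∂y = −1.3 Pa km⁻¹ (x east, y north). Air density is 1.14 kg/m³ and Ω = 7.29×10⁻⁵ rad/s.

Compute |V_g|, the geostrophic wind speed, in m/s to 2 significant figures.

Coriolis parameter at 47°N:
f = 2Ω sin φ = 2 × 7.29×10⁻⁵ × sin 47° = 1.07×10⁻⁴ s⁻¹
Component geostrophic relations (x east, y north):
u_g = −(1/(fρ)) ∂P/∂y,  v_g = (1/(fρ)) ∂P/∂x
u_g = −(−1.3×10⁻³)/(1.07×10⁻⁴ × 1.14) = 10.7 m/s;  v_g = (2.2×10⁻³)/(1.07×10⁻⁴ × 1.14) = 18.1 m/s
|V_g| = √(u_g² + v_g²) = 21.0 m/s

21 m/s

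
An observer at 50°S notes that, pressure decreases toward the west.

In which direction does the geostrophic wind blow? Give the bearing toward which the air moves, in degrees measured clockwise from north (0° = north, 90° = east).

The pressure-gradient force points toward the west (bearing 270°).
Geostrophic balance: in the Southern Hemisphere the Coriolis force deflects motion to the left, so the geostrophic wind blows 90° to the left of the pressure-gradient force (low pressure on the right).
Rotating 270° by 90° counterclockwise gives 180° — the wind blows toward the south.

180°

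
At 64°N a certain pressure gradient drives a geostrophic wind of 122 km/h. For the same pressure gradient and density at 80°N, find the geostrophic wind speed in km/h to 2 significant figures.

110 km/h

With the same pressure gradient and density, V_g ∝ 1/f ∝ 1/sin φ.
V₂ = V₁ · sin φ₁ / sin φ₂ = 122 × sin 64° / sin 80°
V₂ = 122 × 0.8988/0.9848 = 110 km/h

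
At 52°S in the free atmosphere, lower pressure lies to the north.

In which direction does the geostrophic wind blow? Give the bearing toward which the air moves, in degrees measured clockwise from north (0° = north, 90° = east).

270°

The pressure-gradient force points toward the north (bearing 000°).
Geostrophic balance: in the Southern Hemisphere the Coriolis force deflects motion to the left, so the geostrophic wind blows 90° to the left of the pressure-gradient force (low pressure on the right).
Rotating 000° by 90° counterclockwise gives 270° — the wind blows toward the west.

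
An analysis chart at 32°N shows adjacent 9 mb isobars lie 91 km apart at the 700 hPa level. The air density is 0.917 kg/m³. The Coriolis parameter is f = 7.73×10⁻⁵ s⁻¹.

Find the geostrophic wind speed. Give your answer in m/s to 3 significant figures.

Pressure gradient: |∂P/∂n| = 900 Pa / 91000 m = 9.89×10⁻³ Pa/m
Geostrophic balance (pressure-gradient force = Coriolis force):
V_g = (1/(fρ)) |∂P/∂n| = 9.89×10⁻³ / (7.73×10⁻⁵ × 0.917) = 140 m/s

140 m/s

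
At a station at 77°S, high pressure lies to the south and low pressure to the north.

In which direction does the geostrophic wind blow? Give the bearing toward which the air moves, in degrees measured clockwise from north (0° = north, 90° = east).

270°

The pressure-gradient force points toward the north (bearing 000°).
Geostrophic balance: in the Southern Hemisphere the Coriolis force deflects motion to the left, so the geostrophic wind blows 90° to the left of the pressure-gradient force (low pressure on the right).
Rotating 000° by 90° counterclockwise gives 270° — the wind blows toward the west.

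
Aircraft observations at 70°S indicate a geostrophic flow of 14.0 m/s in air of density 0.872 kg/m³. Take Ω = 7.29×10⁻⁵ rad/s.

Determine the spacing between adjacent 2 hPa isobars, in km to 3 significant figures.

120 km

Coriolis parameter at 70°S:
f = 2Ω sin φ = 2 × 7.29×10⁻⁵ × sin 70° = 1.37×10⁻⁴ s⁻¹
Geostrophic balance rearranged: |∂P/∂n| = f ρ V_g
|∂P/∂n| = 1.37×10⁻⁴ × 0.872 × 14.0 = 1.67×10⁻³ Pa/m
Isobar spacing: Δn = ΔP/|∂P/∂n| = 200 Pa / 1.67×10⁻³ Pa/m = 119575 m ≈ 120 km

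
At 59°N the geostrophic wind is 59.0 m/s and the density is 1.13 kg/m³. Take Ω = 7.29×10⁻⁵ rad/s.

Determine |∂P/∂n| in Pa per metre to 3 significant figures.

8.33×10⁻³ Pa/m

Coriolis parameter at 59°N:
f = 2Ω sin φ = 2 × 7.29×10⁻⁵ × sin 59° = 1.25×10⁻⁴ s⁻¹
Geostrophic balance rearranged: |∂P/∂n| = f ρ V_g
|∂P/∂n| = 1.25×10⁻⁴ × 1.13 × 59.0 = 8.33×10⁻³ Pa/m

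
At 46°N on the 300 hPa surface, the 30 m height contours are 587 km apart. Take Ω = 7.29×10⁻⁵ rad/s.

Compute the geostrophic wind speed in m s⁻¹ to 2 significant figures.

Coriolis parameter at 46°N:
f = 2Ω sin φ = 2 × 7.29×10⁻⁵ × sin 46° = 1.05×10⁻⁴ s⁻¹
Height gradient: |∂Z/∂n| = 30 m / 587000 m = 5.11×10⁻⁵
On a pressure surface, geostrophic balance gives V_g = (g/f)|∂Z/∂n|:
V_g = 9.81 × 5.11×10⁻⁵ / 1.05×10⁻⁴ = 4.78 m/s

4.8 m s⁻¹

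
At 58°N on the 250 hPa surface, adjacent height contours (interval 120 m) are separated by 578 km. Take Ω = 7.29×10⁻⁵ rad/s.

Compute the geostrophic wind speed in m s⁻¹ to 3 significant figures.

Coriolis parameter at 58°N:
f = 2Ω sin φ = 2 × 7.29×10⁻⁵ × sin 58° = 1.24×10⁻⁴ s⁻¹
Height gradient: |∂Z/∂n| = 120 m / 578000 m = 2.08×10⁻⁴
On a pressure surface, geostrophic balance gives V_g = (g/f)|∂Z/∂n|:
V_g = 9.81 × 2.08×10⁻⁴ / 1.24×10⁻⁴ = 16.5 m/s

16.5 m s⁻¹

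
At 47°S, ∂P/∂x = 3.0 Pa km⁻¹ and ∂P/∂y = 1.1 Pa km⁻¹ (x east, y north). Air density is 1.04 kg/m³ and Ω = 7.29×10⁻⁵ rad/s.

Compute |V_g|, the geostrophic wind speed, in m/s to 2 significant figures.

29 m/s

Coriolis parameter at 47°S:
f = 2Ω sin φ = 2 × 7.29×10⁻⁵ × sin 47° = 1.07×10⁻⁴ s⁻¹
In the Southern Hemisphere f is negative: f = −1.07×10⁻⁴ s⁻¹.
Component geostrophic relations (x east, y north):
u_g = −(1/(fρ)) ∂P/∂y,  v_g = (1/(fρ)) ∂P/∂x
u_g = −(1.1×10⁻³)/(−1.07×10⁻⁴ × 1.04) = 9.92 m/s;  v_g = (3.0×10⁻³)/(−1.07×10⁻⁴ × 1.04) = −27.1 m/s
|V_g| = √(u_g² + v_g²) = 28.8 m/s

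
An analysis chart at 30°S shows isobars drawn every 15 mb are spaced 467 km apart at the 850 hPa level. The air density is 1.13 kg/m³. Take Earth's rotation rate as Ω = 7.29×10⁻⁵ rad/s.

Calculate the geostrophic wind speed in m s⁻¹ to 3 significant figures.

39.0 m s⁻¹

Coriolis parameter at 30°S:
f = 2Ω sin φ = 2 × 7.29×10⁻⁵ × sin 30° = 7.29×10⁻⁵ s⁻¹
Pressure gradient: |∂P/∂n| = 1500 Pa / 467000 m = 3.21×10⁻³ Pa/m
Geostrophic balance (pressure-gradient force = Coriolis force):
V_g = (1/(fρ)) |∂P/∂n| = 3.21×10⁻³ / (7.29×10⁻⁵ × 1.13) = 39.0 m/s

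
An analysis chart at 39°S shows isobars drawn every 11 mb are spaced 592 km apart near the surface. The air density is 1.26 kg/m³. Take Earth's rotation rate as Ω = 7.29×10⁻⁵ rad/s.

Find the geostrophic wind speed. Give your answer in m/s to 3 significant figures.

Coriolis parameter at 39°S:
f = 2Ω sin φ = 2 × 7.29×10⁻⁵ × sin 39° = 9.18×10⁻⁵ s⁻¹
Pressure gradient: |∂P/∂n| = 1100 Pa / 592000 m = 1.86×10⁻³ Pa/m
Geostrophic balance (pressure-gradient force = Coriolis force):
V_g = (1/(fρ)) |∂P/∂n| = 1.86×10⁻³ / (9.18×10⁻⁵ × 1.26) = 16.1 m/s

16.1 m/s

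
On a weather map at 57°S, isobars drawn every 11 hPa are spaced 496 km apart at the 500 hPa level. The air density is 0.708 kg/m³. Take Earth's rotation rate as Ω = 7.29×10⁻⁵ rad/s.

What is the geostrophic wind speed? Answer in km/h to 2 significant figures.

Coriolis parameter at 57°S:
f = 2Ω sin φ = 2 × 7.29×10⁻⁵ × sin 57° = 1.22×10⁻⁴ s⁻¹
Pressure gradient: |∂P/∂n| = 1100 Pa / 496000 m = 2.22×10⁻³ Pa/m
Geostrophic balance (pressure-gradient force = Coriolis force):
V_g = (1/(fρ)) |∂P/∂n| = 2.22×10⁻³ / (1.22×10⁻⁴ × 0.708) = 25.6 m/s
Converting: 25.6 m/s × 3.6 = 92 km/h

92 km/h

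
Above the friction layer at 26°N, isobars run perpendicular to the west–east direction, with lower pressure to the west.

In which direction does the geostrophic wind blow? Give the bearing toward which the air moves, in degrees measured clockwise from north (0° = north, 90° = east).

The pressure-gradient force points toward the west (bearing 270°).
Geostrophic balance: in the Northern Hemisphere the Coriolis force deflects motion to the right, so the geostrophic wind blows 90° to the right of the pressure-gradient force (low pressure on the left).
Rotating 270° by 90° clockwise gives 000° — the wind blows toward the north.

000°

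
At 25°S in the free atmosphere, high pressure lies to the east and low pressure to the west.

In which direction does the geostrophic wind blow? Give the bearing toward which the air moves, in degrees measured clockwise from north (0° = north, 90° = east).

180°

The pressure-gradient force points toward the west (bearing 270°).
Geostrophic balance: in the Southern Hemisphere the Coriolis force deflects motion to the left, so the geostrophic wind blows 90° to the left of the pressure-gradient force (low pressure on the right).
Rotating 270° by 90° counterclockwise gives 180° — the wind blows toward the south.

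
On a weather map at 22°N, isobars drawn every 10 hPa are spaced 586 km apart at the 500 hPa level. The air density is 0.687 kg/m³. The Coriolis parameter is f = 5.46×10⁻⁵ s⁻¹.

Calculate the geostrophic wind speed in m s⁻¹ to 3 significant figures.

Pressure gradient: |∂P/∂n| = 1000 Pa / 586000 m = 1.71×10⁻³ Pa/m
Geostrophic balance (pressure-gradient force = Coriolis force):
V_g = (1/(fρ)) |∂P/∂n| = 1.71×10⁻³ / (5.46×10⁻⁵ × 0.687) = 45.5 m/s

45.5 m s⁻¹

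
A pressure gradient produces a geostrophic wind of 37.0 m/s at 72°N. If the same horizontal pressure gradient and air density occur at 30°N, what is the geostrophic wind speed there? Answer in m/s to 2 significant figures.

With the same pressure gradient and density, V_g ∝ 1/f ∝ 1/sin φ.
V₂ = V₁ · sin φ₁ / sin φ₂ = 37.0 × sin 72° / sin 30°
V₂ = 37.0 × 0.9511/0.5000 = 70 m/s

70 m/s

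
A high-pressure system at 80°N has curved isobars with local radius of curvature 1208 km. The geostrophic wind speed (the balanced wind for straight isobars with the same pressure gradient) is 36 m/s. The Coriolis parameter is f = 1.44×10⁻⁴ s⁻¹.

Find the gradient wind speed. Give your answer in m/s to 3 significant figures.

50.9 m/s

Around a high, pressure-gradient force acts outward with centrifugal, so Coriolis balances both:
fV = (1/ρ)|∂P/∂n| + V²/R  →  V² − fR·V + fR·V_g = 0
With fR = 1.44×10⁻⁴ × 1208×10³ m = 174 m/s:
V = [fR − √((fR)² − 4 fR V_g)]/2 = [174 − √(174² − 4×174×36)]/2 = 50.9 m/s
Supergeostrophic (V > V_g = 36 m/s), as expected around a high.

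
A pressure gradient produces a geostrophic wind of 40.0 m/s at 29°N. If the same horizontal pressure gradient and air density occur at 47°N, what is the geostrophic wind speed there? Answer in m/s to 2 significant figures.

27 m/s

With the same pressure gradient and density, V_g ∝ 1/f ∝ 1/sin φ.
V₂ = V₁ · sin φ₁ / sin φ₂ = 40.0 × sin 29° / sin 47°
V₂ = 40.0 × 0.4848/0.7314 = 27 m/s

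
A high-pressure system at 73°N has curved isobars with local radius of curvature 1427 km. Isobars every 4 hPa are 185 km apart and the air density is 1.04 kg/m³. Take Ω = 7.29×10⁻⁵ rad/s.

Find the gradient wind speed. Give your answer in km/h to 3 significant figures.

Coriolis parameter at 73°N:
f = 2Ω sin φ = 2 × 7.29×10⁻⁵ × sin 73° = 1.39×10⁻⁴ s⁻¹
Pressure gradient: |∂P/∂n| = 400 Pa / 185000 m = 2.16×10⁻³ Pa/m
Geostrophic speed: V_g = |∂P/∂n|/(fρ) = 2.16×10⁻³/(1.39×10⁻⁴ × 1.04) = 14.9 m/s
Around a high, pressure-gradient force acts outward with centrifugal, so Coriolis balances both:
fV = (1/ρ)|∂P/∂n| + V²/R  →  V² − fR·V + fR·V_g = 0
With fR = 1.39×10⁻⁴ × 1427×10³ m = 199 m/s:
V = [fR − √((fR)² − 4 fR V_g)]/2 = [199 − √(199² − 4×199×14.9)]/2 = 16.2 m/s
Supergeostrophic (V > V_g = 14.9 m/s), as expected around a high.
Converting: 16.2 m/s × 3.6 = 58.4 km/h

58.4 km/h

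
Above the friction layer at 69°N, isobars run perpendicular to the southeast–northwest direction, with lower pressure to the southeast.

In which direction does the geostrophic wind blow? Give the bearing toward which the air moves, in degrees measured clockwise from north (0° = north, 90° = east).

225°

The pressure-gradient force points toward the southeast (bearing 135°).
Geostrophic balance: in the Northern Hemisphere the Coriolis force deflects motion to the right, so the geostrophic wind blows 90° to the right of the pressure-gradient force (low pressure on the left).
Rotating 135° by 90° clockwise gives 225° — the wind blows toward the southwest.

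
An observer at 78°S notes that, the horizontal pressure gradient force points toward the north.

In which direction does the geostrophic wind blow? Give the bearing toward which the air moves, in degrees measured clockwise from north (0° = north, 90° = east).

The pressure-gradient force points toward the north (bearing 000°).
Geostrophic balance: in the Southern Hemisphere the Coriolis force deflects motion to the left, so the geostrophic wind blows 90° to the left of the pressure-gradient force (low pressure on the right).
Rotating 000° by 90° counterclockwise gives 270° — the wind blows toward the west.

270°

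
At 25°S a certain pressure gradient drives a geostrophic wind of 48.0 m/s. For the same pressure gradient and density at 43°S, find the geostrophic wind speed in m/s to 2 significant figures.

30 m/s

With the same pressure gradient and density, V_g ∝ 1/f ∝ 1/sin φ.
V₂ = V₁ · sin φ₁ / sin φ₂ = 48.0 × sin 25° / sin 43°
V₂ = 48.0 × 0.4226/0.6820 = 30 m/s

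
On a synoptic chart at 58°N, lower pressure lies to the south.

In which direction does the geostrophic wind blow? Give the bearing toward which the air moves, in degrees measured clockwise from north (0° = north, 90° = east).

The pressure-gradient force points toward the south (bearing 180°).
Geostrophic balance: in the Northern Hemisphere the Coriolis force deflects motion to the right, so the geostrophic wind blows 90° to the right of the pressure-gradient force (low pressure on the left).
Rotating 180° by 90° clockwise gives 270° — the wind blows toward the west.

270°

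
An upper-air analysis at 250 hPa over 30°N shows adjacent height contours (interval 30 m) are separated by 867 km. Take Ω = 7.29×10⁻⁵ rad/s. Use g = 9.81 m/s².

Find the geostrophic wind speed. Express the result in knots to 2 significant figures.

9.1 knots

Coriolis parameter at 30°N:
f = 2Ω sin φ = 2 × 7.29×10⁻⁵ × sin 30° = 7.29×10⁻⁵ s⁻¹
Height gradient: |∂Z/∂n| = 30 m / 867000 m = 3.46×10⁻⁵
On a pressure surface, geostrophic balance gives V_g = (g/f)|∂Z/∂n|:
V_g = 9.81 × 3.46×10⁻⁵ / 7.29×10⁻⁵ = 4.66 m/s
Converting: 4.66 m/s × 1.944 = 9.1 knots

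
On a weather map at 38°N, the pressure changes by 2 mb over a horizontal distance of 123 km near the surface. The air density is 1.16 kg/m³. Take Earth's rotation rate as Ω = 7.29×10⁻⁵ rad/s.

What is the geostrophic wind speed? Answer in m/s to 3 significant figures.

15.6 m/s

Coriolis parameter at 38°N:
f = 2Ω sin φ = 2 × 7.29×10⁻⁵ × sin 38° = 8.98×10⁻⁵ s⁻¹
Pressure gradient: |∂P/∂n| = 200 Pa / 123000 m = 1.63×10⁻³ Pa/m
Geostrophic balance (pressure-gradient force = Coriolis force):
V_g = (1/(fρ)) |∂P/∂n| = 1.63×10⁻³ / (8.98×10⁻⁵ × 1.16) = 15.6 m/s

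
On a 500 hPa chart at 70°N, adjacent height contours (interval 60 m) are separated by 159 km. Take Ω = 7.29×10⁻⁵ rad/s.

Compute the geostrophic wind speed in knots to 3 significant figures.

52.5 knots

Coriolis parameter at 70°N:
f = 2Ω sin φ = 2 × 7.29×10⁻⁵ × sin 70° = 1.37×10⁻⁴ s⁻¹
Height gradient: |∂Z/∂n| = 60 m / 159000 m = 3.77×10⁻⁴
On a pressure surface, geostrophic balance gives V_g = (g/f)|∂Z/∂n|:
V_g = 9.81 × 3.77×10⁻⁴ / 1.37×10⁻⁴ = 27.0 m/s
Converting: 27.0 m/s × 1.944 = 52.5 knots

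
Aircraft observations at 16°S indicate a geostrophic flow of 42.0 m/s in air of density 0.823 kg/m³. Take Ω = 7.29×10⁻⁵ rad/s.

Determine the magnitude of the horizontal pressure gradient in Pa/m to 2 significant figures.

Coriolis parameter at 16°S:
f = 2Ω sin φ = 2 × 7.29×10⁻⁵ × sin 16° = 4.02×10⁻⁵ s⁻¹
Geostrophic balance rearranged: |∂P/∂n| = f ρ V_g
|∂P/∂n| = 4.02×10⁻⁵ × 0.823 × 42.0 = 1.39×10⁻³ Pa/m

1.4×10⁻³ Pa/m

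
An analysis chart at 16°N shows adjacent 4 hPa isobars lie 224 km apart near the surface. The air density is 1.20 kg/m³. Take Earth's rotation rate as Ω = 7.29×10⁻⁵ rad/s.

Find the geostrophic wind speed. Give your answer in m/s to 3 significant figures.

Coriolis parameter at 16°N:
f = 2Ω sin φ = 2 × 7.29×10⁻⁵ × sin 16° = 4.02×10⁻⁵ s⁻¹
Pressure gradient: |∂P/∂n| = 400 Pa / 224000 m = 1.79×10⁻³ Pa/m
Geostrophic balance (pressure-gradient force = Coriolis force):
V_g = (1/(fρ)) |∂P/∂n| = 1.79×10⁻³ / (4.02×10⁻⁵ × 1.20) = 37.0 m/s

37.0 m/s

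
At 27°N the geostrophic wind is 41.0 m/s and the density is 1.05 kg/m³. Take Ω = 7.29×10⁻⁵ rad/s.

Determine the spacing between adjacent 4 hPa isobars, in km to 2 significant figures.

Coriolis parameter at 27°N:
f = 2Ω sin φ = 2 × 7.29×10⁻⁵ × sin 27° = 6.62×10⁻⁵ s⁻¹
Geostrophic balance rearranged: |∂P/∂n| = f ρ V_g
|∂P/∂n| = 6.62×10⁻⁵ × 1.05 × 41.0 = 2.85×10⁻³ Pa/m
Isobar spacing: Δn = ΔP/|∂P/∂n| = 400 Pa / 2.85×10⁻³ Pa/m = 140373 m ≈ 140 km

140 km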